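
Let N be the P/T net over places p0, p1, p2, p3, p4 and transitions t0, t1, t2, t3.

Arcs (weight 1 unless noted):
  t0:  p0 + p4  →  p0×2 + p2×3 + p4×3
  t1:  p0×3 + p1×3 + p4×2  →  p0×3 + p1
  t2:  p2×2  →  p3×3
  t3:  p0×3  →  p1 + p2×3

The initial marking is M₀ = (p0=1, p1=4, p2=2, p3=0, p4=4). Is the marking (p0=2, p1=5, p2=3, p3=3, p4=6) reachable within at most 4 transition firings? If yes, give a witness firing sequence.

NO — not reachable within 4 firings

depth 0: 1 marking
depth 1: 3 markings reached so far
depth 2: 5 markings reached so far
depth 3: 10 markings reached so far
depth 4: 18 markings reached so far
target is not among the 18 markings reachable within 4 steps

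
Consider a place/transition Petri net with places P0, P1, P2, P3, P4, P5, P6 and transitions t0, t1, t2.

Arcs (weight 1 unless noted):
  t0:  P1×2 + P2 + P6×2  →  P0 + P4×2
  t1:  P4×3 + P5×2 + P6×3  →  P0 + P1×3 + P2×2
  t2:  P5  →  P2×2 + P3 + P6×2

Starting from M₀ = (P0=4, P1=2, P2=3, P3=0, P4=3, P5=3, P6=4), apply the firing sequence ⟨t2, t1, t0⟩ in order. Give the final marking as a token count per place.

(P0=6, P1=3, P2=6, P3=1, P4=2, P5=0, P6=1)

step 1: fire t2:  (P0=4, P1=2, P2=3, P3=0, P4=3, P5=3, P6=4) → (P0=4, P1=2, P2=5, P3=1, P4=3, P5=2, P6=6)
step 2: fire t1:  (P0=4, P1=2, P2=5, P3=1, P4=3, P5=2, P6=6) → (P0=5, P1=5, P2=7, P3=1, P4=0, P5=0, P6=3)
step 3: fire t0:  (P0=5, P1=5, P2=7, P3=1, P4=0, P5=0, P6=3) → (P0=6, P1=3, P2=6, P3=1, P4=2, P5=0, P6=1)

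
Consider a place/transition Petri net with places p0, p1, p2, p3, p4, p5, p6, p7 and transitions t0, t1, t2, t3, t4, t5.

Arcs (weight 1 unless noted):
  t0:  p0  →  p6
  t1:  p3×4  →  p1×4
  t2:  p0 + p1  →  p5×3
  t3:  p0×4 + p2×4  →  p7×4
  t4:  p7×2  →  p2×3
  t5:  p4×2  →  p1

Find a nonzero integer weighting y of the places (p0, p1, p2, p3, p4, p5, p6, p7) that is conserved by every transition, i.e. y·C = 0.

Incidence matrix C (rows=places, cols=transitions):
       t0   t1   t2   t3   t4   t5
   p0  -1    0   -1   -4    0    0
   p1   0    4   -1    0    0    1
   p2   0    0    0   -4    3    0
   p3   0   -4    0    0    0    0
   p4   0    0    0    0    0   -2
   p5   0    0    3    0    0    0
   p6   1    0    0    0    0    0
   p7   0    0    0    4   -2    0

Candidate y = [0, 6, 0, 6, 3, 2, 0, 0]; check y·C column-wise:
  col t0: 0·-1 + 6·0 + 6·0 + 3·0 + 2·0 + 0·1 = 0
  col t1: 6·4 + 6·-4 + 3·0 + 2·0 = 0
  col t2: 0·-1 + 6·-1 + 6·0 + 3·0 + 2·3 = 0
  col t3: 0·-4 + 6·0 + 0·-4 + 6·0 + 3·0 + 2·0 + 0·4 = 0
  col t4: 6·0 + 0·3 + 6·0 + 3·0 + 2·0 + 0·-2 = 0
  col t5: 6·1 + 6·0 + 3·-2 + 2·0 = 0

y = (p0:0, p1:6, p2:0, p3:6, p4:3, p5:2, p6:0, p7:0)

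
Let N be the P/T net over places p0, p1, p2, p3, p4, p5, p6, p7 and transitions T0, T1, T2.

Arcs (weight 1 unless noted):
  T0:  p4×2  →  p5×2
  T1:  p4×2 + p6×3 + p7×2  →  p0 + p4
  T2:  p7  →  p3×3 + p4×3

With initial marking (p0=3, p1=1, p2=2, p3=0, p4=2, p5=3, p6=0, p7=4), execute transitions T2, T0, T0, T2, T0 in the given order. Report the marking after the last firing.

(p0=3, p1=1, p2=2, p3=6, p4=2, p5=9, p6=0, p7=2)

step 1: fire T2:  (p0=3, p1=1, p2=2, p3=0, p4=2, p5=3, p6=0, p7=4) → (p0=3, p1=1, p2=2, p3=3, p4=5, p5=3, p6=0, p7=3)
step 2: fire T0:  (p0=3, p1=1, p2=2, p3=3, p4=5, p5=3, p6=0, p7=3) → (p0=3, p1=1, p2=2, p3=3, p4=3, p5=5, p6=0, p7=3)
step 3: fire T0:  (p0=3, p1=1, p2=2, p3=3, p4=3, p5=5, p6=0, p7=3) → (p0=3, p1=1, p2=2, p3=3, p4=1, p5=7, p6=0, p7=3)
step 4: fire T2:  (p0=3, p1=1, p2=2, p3=3, p4=1, p5=7, p6=0, p7=3) → (p0=3, p1=1, p2=2, p3=6, p4=4, p5=7, p6=0, p7=2)
step 5: fire T0:  (p0=3, p1=1, p2=2, p3=6, p4=4, p5=7, p6=0, p7=2) → (p0=3, p1=1, p2=2, p3=6, p4=2, p5=9, p6=0, p7=2)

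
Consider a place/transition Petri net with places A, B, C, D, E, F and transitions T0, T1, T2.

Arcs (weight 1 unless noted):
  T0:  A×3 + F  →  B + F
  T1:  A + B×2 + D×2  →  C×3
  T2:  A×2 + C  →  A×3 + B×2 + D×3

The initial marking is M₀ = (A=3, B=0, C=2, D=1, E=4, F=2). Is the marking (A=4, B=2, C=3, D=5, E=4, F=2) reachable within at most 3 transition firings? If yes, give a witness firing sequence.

YES — reachable via ⟨T2, T1, T2⟩ (3 firings)

step 1: fire T2:  (A=3, B=0, C=2, D=1, E=4, F=2) → (A=4, B=2, C=1, D=4, E=4, F=2)
step 2: fire T1:  (A=4, B=2, C=1, D=4, E=4, F=2) → (A=3, B=0, C=4, D=2, E=4, F=2)
step 3: fire T2:  (A=3, B=0, C=4, D=2, E=4, F=2) → (A=4, B=2, C=3, D=5, E=4, F=2)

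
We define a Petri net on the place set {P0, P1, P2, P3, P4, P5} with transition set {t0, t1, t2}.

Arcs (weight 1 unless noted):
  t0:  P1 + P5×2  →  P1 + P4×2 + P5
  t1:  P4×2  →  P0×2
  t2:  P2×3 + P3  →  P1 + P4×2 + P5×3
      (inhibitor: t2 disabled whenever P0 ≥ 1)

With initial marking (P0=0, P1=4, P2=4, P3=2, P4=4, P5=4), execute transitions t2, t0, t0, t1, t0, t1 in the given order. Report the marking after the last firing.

step 1: fire t2:  (P0=0, P1=4, P2=4, P3=2, P4=4, P5=4) → (P0=0, P1=5, P2=1, P3=1, P4=6, P5=7)
step 2: fire t0:  (P0=0, P1=5, P2=1, P3=1, P4=6, P5=7) → (P0=0, P1=5, P2=1, P3=1, P4=8, P5=6)
step 3: fire t0:  (P0=0, P1=5, P2=1, P3=1, P4=8, P5=6) → (P0=0, P1=5, P2=1, P3=1, P4=10, P5=5)
step 4: fire t1:  (P0=0, P1=5, P2=1, P3=1, P4=10, P5=5) → (P0=2, P1=5, P2=1, P3=1, P4=8, P5=5)
step 5: fire t0:  (P0=2, P1=5, P2=1, P3=1, P4=8, P5=5) → (P0=2, P1=5, P2=1, P3=1, P4=10, P5=4)
step 6: fire t1:  (P0=2, P1=5, P2=1, P3=1, P4=10, P5=4) → (P0=4, P1=5, P2=1, P3=1, P4=8, P5=4)

(P0=4, P1=5, P2=1, P3=1, P4=8, P5=4)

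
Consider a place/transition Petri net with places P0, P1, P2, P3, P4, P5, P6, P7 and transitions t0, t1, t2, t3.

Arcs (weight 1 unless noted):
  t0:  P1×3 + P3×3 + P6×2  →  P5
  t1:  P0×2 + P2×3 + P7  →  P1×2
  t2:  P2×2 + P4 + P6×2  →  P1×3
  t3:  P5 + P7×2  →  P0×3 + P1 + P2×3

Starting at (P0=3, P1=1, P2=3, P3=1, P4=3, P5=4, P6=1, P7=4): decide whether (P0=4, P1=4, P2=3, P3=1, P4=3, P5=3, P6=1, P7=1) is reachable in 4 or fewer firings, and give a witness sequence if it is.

step 1: fire t1:  (P0=3, P1=1, P2=3, P3=1, P4=3, P5=4, P6=1, P7=4) → (P0=1, P1=3, P2=0, P3=1, P4=3, P5=4, P6=1, P7=3)
step 2: fire t3:  (P0=1, P1=3, P2=0, P3=1, P4=3, P5=4, P6=1, P7=3) → (P0=4, P1=4, P2=3, P3=1, P4=3, P5=3, P6=1, P7=1)

YES — reachable via ⟨t1, t3⟩ (2 firings)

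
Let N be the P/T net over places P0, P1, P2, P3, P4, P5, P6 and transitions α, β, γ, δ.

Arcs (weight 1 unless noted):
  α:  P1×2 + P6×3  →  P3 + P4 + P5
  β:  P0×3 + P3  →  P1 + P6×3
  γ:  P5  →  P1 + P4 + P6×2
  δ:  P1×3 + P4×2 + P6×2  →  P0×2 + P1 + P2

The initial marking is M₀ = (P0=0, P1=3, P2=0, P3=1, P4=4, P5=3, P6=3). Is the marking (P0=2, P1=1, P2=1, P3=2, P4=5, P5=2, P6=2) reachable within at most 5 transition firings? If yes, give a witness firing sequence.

step 1: fire α:  (P0=0, P1=3, P2=0, P3=1, P4=4, P5=3, P6=3) → (P0=0, P1=1, P2=0, P3=2, P4=5, P5=4, P6=0)
step 2: fire γ:  (P0=0, P1=1, P2=0, P3=2, P4=5, P5=4, P6=0) → (P0=0, P1=2, P2=0, P3=2, P4=6, P5=3, P6=2)
step 3: fire γ:  (P0=0, P1=2, P2=0, P3=2, P4=6, P5=3, P6=2) → (P0=0, P1=3, P2=0, P3=2, P4=7, P5=2, P6=4)
step 4: fire δ:  (P0=0, P1=3, P2=0, P3=2, P4=7, P5=2, P6=4) → (P0=2, P1=1, P2=1, P3=2, P4=5, P5=2, P6=2)

YES — reachable via ⟨α, γ, γ, δ⟩ (4 firings)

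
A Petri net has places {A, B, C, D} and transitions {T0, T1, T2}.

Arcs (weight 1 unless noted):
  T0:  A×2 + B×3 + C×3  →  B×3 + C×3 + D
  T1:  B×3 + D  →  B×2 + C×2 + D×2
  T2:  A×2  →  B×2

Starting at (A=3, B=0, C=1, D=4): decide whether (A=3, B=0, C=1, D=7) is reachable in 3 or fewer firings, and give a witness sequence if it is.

depth 0: 1 marking
depth 1: 2 markings reached so far
depth 2: 2 markings reached so far
(frontier empty at depth 2; search complete)
target is not among the 2 markings reachable within 3 steps

NO — not reachable within 3 firings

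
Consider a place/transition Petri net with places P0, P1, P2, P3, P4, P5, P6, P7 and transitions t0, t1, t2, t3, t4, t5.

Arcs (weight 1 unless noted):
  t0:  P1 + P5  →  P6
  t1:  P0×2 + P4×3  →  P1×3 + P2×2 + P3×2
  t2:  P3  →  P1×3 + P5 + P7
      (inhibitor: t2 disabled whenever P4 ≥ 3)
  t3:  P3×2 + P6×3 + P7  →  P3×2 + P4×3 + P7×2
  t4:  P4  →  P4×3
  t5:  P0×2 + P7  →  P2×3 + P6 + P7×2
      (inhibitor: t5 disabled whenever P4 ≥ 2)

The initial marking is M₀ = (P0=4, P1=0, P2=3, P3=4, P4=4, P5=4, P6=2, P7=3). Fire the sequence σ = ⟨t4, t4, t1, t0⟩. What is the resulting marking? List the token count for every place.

(P0=2, P1=2, P2=5, P3=6, P4=5, P5=3, P6=3, P7=3)

step 1: fire t4:  (P0=4, P1=0, P2=3, P3=4, P4=4, P5=4, P6=2, P7=3) → (P0=4, P1=0, P2=3, P3=4, P4=6, P5=4, P6=2, P7=3)
step 2: fire t4:  (P0=4, P1=0, P2=3, P3=4, P4=6, P5=4, P6=2, P7=3) → (P0=4, P1=0, P2=3, P3=4, P4=8, P5=4, P6=2, P7=3)
step 3: fire t1:  (P0=4, P1=0, P2=3, P3=4, P4=8, P5=4, P6=2, P7=3) → (P0=2, P1=3, P2=5, P3=6, P4=5, P5=4, P6=2, P7=3)
step 4: fire t0:  (P0=2, P1=3, P2=5, P3=6, P4=5, P5=4, P6=2, P7=3) → (P0=2, P1=2, P2=5, P3=6, P4=5, P5=3, P6=3, P7=3)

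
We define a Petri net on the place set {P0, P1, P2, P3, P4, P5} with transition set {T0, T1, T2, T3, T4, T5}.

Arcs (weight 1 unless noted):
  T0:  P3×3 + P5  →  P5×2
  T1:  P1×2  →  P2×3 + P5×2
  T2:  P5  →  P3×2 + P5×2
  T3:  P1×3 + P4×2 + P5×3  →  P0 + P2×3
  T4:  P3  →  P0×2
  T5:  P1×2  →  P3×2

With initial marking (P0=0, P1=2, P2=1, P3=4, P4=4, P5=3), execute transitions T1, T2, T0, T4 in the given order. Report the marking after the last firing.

step 1: fire T1:  (P0=0, P1=2, P2=1, P3=4, P4=4, P5=3) → (P0=0, P1=0, P2=4, P3=4, P4=4, P5=5)
step 2: fire T2:  (P0=0, P1=0, P2=4, P3=4, P4=4, P5=5) → (P0=0, P1=0, P2=4, P3=6, P4=4, P5=6)
step 3: fire T0:  (P0=0, P1=0, P2=4, P3=6, P4=4, P5=6) → (P0=0, P1=0, P2=4, P3=3, P4=4, P5=7)
step 4: fire T4:  (P0=0, P1=0, P2=4, P3=3, P4=4, P5=7) → (P0=2, P1=0, P2=4, P3=2, P4=4, P5=7)

(P0=2, P1=0, P2=4, P3=2, P4=4, P5=7)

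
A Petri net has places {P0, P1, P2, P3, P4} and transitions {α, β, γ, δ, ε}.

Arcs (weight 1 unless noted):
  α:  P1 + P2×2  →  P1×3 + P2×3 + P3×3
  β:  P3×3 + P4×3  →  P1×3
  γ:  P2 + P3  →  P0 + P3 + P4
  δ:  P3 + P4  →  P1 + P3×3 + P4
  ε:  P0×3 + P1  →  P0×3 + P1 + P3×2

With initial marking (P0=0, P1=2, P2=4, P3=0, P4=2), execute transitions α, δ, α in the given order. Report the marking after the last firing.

(P0=0, P1=7, P2=6, P3=8, P4=2)

step 1: fire α:  (P0=0, P1=2, P2=4, P3=0, P4=2) → (P0=0, P1=4, P2=5, P3=3, P4=2)
step 2: fire δ:  (P0=0, P1=4, P2=5, P3=3, P4=2) → (P0=0, P1=5, P2=5, P3=5, P4=2)
step 3: fire α:  (P0=0, P1=5, P2=5, P3=5, P4=2) → (P0=0, P1=7, P2=6, P3=8, P4=2)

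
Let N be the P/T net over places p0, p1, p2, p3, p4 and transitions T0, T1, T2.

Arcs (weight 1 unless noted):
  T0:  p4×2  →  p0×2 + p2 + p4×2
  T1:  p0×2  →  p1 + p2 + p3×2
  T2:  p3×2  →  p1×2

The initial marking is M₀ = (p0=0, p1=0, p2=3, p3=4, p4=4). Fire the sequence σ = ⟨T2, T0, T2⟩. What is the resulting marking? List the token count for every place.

step 1: fire T2:  (p0=0, p1=0, p2=3, p3=4, p4=4) → (p0=0, p1=2, p2=3, p3=2, p4=4)
step 2: fire T0:  (p0=0, p1=2, p2=3, p3=2, p4=4) → (p0=2, p1=2, p2=4, p3=2, p4=4)
step 3: fire T2:  (p0=2, p1=2, p2=4, p3=2, p4=4) → (p0=2, p1=4, p2=4, p3=0, p4=4)

(p0=2, p1=4, p2=4, p3=0, p4=4)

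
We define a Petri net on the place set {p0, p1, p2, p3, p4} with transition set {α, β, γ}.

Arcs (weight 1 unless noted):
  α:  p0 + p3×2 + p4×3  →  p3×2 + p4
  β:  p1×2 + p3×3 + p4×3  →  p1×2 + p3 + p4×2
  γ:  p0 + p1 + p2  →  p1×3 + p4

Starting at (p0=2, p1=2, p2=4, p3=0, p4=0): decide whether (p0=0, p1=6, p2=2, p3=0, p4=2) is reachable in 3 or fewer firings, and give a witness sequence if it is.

YES — reachable via ⟨γ, γ⟩ (2 firings)

step 1: fire γ:  (p0=2, p1=2, p2=4, p3=0, p4=0) → (p0=1, p1=4, p2=3, p3=0, p4=1)
step 2: fire γ:  (p0=1, p1=4, p2=3, p3=0, p4=1) → (p0=0, p1=6, p2=2, p3=0, p4=2)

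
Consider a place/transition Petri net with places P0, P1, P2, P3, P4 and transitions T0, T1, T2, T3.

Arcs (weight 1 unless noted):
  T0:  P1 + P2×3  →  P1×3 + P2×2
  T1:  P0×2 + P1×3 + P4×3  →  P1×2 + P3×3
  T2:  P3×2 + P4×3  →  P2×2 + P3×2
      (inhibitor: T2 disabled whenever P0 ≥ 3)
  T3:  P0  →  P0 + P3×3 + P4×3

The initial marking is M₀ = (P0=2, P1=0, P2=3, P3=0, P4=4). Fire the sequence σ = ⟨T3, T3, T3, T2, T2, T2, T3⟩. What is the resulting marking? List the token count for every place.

step 1: fire T3:  (P0=2, P1=0, P2=3, P3=0, P4=4) → (P0=2, P1=0, P2=3, P3=3, P4=7)
step 2: fire T3:  (P0=2, P1=0, P2=3, P3=3, P4=7) → (P0=2, P1=0, P2=3, P3=6, P4=10)
step 3: fire T3:  (P0=2, P1=0, P2=3, P3=6, P4=10) → (P0=2, P1=0, P2=3, P3=9, P4=13)
step 4: fire T2:  (P0=2, P1=0, P2=3, P3=9, P4=13) → (P0=2, P1=0, P2=5, P3=9, P4=10)
step 5: fire T2:  (P0=2, P1=0, P2=5, P3=9, P4=10) → (P0=2, P1=0, P2=7, P3=9, P4=7)
step 6: fire T2:  (P0=2, P1=0, P2=7, P3=9, P4=7) → (P0=2, P1=0, P2=9, P3=9, P4=4)
step 7: fire T3:  (P0=2, P1=0, P2=9, P3=9, P4=4) → (P0=2, P1=0, P2=9, P3=12, P4=7)

(P0=2, P1=0, P2=9, P3=12, P4=7)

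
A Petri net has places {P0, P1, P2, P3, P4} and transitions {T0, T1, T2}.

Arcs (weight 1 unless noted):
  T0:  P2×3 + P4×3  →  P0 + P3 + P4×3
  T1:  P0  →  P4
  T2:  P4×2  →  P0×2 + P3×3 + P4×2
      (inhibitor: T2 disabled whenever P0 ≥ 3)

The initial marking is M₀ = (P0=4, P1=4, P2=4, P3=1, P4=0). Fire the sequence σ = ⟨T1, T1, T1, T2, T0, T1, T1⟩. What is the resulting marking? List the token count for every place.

step 1: fire T1:  (P0=4, P1=4, P2=4, P3=1, P4=0) → (P0=3, P1=4, P2=4, P3=1, P4=1)
step 2: fire T1:  (P0=3, P1=4, P2=4, P3=1, P4=1) → (P0=2, P1=4, P2=4, P3=1, P4=2)
step 3: fire T1:  (P0=2, P1=4, P2=4, P3=1, P4=2) → (P0=1, P1=4, P2=4, P3=1, P4=3)
step 4: fire T2:  (P0=1, P1=4, P2=4, P3=1, P4=3) → (P0=3, P1=4, P2=4, P3=4, P4=3)
step 5: fire T0:  (P0=3, P1=4, P2=4, P3=4, P4=3) → (P0=4, P1=4, P2=1, P3=5, P4=3)
step 6: fire T1:  (P0=4, P1=4, P2=1, P3=5, P4=3) → (P0=3, P1=4, P2=1, P3=5, P4=4)
step 7: fire T1:  (P0=3, P1=4, P2=1, P3=5, P4=4) → (P0=2, P1=4, P2=1, P3=5, P4=5)

(P0=2, P1=4, P2=1, P3=5, P4=5)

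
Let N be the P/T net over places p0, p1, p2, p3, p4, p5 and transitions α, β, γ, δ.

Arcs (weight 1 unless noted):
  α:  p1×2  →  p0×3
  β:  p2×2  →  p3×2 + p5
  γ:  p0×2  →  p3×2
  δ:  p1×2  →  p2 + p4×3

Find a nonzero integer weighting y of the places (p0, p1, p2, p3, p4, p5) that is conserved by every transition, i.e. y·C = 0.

y = (p0:6, p1:9, p2:6, p3:6, p4:4, p5:0)

Incidence matrix C (rows=places, cols=transitions):
        α    β    γ    δ
   p0   3    0   -2    0
   p1  -2    0    0   -2
   p2   0   -2    0    1
   p3   0    2    2    0
   p4   0    0    0    3
   p5   0    1    0    0

Candidate y = [6, 9, 6, 6, 4, 0]; check y·C column-wise:
  col α: 6·3 + 9·-2 + 6·0 + 6·0 + 4·0 = 0
  col β: 6·0 + 9·0 + 6·-2 + 6·2 + 4·0 + 0·1 = 0
  col γ: 6·-2 + 9·0 + 6·0 + 6·2 + 4·0 = 0
  col δ: 6·0 + 9·-2 + 6·1 + 6·0 + 4·3 = 0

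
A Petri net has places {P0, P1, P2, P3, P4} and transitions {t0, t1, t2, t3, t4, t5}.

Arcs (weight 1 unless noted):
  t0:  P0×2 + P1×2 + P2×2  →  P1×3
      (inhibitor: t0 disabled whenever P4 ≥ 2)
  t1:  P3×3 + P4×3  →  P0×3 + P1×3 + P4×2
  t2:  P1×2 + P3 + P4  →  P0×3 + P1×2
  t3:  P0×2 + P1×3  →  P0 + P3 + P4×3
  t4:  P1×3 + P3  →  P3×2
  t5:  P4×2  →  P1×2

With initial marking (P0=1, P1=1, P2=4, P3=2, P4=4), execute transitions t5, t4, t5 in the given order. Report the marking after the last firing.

(P0=1, P1=2, P2=4, P3=3, P4=0)

step 1: fire t5:  (P0=1, P1=1, P2=4, P3=2, P4=4) → (P0=1, P1=3, P2=4, P3=2, P4=2)
step 2: fire t4:  (P0=1, P1=3, P2=4, P3=2, P4=2) → (P0=1, P1=0, P2=4, P3=3, P4=2)
step 3: fire t5:  (P0=1, P1=0, P2=4, P3=3, P4=2) → (P0=1, P1=2, P2=4, P3=3, P4=0)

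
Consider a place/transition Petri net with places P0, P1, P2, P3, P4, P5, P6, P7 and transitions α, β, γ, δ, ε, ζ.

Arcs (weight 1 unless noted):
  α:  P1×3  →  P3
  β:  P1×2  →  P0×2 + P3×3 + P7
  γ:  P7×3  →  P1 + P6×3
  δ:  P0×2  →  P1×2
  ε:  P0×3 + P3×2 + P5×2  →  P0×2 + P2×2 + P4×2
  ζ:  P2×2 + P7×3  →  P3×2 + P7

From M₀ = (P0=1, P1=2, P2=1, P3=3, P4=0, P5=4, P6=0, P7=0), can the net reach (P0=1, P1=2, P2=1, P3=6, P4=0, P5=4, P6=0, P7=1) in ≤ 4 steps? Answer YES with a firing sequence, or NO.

YES — reachable via ⟨β, δ⟩ (2 firings)

step 1: fire β:  (P0=1, P1=2, P2=1, P3=3, P4=0, P5=4, P6=0, P7=0) → (P0=3, P1=0, P2=1, P3=6, P4=0, P5=4, P6=0, P7=1)
step 2: fire δ:  (P0=3, P1=0, P2=1, P3=6, P4=0, P5=4, P6=0, P7=1) → (P0=1, P1=2, P2=1, P3=6, P4=0, P5=4, P6=0, P7=1)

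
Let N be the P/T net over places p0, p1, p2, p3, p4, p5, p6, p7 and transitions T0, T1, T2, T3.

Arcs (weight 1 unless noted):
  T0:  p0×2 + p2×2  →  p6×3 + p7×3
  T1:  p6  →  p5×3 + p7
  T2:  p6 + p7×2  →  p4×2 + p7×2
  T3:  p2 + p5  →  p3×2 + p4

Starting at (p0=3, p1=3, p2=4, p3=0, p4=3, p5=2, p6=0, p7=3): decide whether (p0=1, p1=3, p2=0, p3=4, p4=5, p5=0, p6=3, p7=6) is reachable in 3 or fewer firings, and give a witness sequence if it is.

step 1: fire T0:  (p0=3, p1=3, p2=4, p3=0, p4=3, p5=2, p6=0, p7=3) → (p0=1, p1=3, p2=2, p3=0, p4=3, p5=2, p6=3, p7=6)
step 2: fire T3:  (p0=1, p1=3, p2=2, p3=0, p4=3, p5=2, p6=3, p7=6) → (p0=1, p1=3, p2=1, p3=2, p4=4, p5=1, p6=3, p7=6)
step 3: fire T3:  (p0=1, p1=3, p2=1, p3=2, p4=4, p5=1, p6=3, p7=6) → (p0=1, p1=3, p2=0, p3=4, p4=5, p5=0, p6=3, p7=6)

YES — reachable via ⟨T0, T3, T3⟩ (3 firings)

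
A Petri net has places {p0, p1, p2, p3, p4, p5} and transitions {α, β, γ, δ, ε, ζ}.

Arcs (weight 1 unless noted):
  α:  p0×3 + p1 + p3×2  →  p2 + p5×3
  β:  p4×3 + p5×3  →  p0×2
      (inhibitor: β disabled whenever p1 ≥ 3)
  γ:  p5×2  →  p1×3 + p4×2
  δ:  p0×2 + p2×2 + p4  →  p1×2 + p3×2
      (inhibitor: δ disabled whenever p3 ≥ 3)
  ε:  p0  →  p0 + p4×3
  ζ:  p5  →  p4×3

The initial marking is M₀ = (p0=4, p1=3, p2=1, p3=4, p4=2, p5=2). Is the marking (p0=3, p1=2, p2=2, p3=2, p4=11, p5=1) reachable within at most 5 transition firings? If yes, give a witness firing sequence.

depth 0: 1 marking
depth 1: 5 markings reached so far
depth 2: 12 markings reached so far
depth 3: 24 markings reached so far
depth 4: 45 markings reached so far
depth 5: 73 markings reached so far
target is not among the 73 markings reachable within 5 steps

NO — not reachable within 5 firings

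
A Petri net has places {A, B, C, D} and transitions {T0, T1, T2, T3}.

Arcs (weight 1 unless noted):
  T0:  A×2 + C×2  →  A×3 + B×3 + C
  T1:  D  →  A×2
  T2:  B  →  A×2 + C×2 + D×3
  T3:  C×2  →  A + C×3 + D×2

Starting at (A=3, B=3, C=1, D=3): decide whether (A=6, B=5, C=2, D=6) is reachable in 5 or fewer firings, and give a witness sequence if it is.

step 1: fire T2:  (A=3, B=3, C=1, D=3) → (A=5, B=2, C=3, D=6)
step 2: fire T0:  (A=5, B=2, C=3, D=6) → (A=6, B=5, C=2, D=6)

YES — reachable via ⟨T2, T0⟩ (2 firings)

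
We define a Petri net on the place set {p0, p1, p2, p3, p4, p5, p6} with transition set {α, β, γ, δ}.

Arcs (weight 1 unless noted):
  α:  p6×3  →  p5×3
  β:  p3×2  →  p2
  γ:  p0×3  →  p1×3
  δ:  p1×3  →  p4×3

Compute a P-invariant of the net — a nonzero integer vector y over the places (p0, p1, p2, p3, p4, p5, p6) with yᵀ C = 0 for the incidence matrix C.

y = (p0:0, p1:0, p2:2, p3:1, p4:0, p5:0, p6:0)

Incidence matrix C (rows=places, cols=transitions):
        α    β    γ    δ
   p0   0    0   -3    0
   p1   0    0    3   -3
   p2   0    1    0    0
   p3   0   -2    0    0
   p4   0    0    0    3
   p5   3    0    0    0
   p6  -3    0    0    0

Candidate y = [0, 0, 2, 1, 0, 0, 0]; check y·C column-wise:
  col α: 2·0 + 1·0 + 0·3 + 0·-3 = 0
  col β: 2·1 + 1·-2 = 0
  col γ: 0·-3 + 0·3 + 2·0 + 1·0 = 0
  col δ: 0·-3 + 2·0 + 1·0 + 0·3 = 0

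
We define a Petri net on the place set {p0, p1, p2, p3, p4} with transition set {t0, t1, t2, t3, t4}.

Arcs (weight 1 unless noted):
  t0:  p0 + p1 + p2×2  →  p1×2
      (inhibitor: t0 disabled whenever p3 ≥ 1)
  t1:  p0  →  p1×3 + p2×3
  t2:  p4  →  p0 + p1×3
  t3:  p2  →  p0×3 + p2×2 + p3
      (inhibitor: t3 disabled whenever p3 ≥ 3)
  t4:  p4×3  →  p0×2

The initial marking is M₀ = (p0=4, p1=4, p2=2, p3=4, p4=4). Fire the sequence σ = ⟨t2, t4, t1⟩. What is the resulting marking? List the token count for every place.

step 1: fire t2:  (p0=4, p1=4, p2=2, p3=4, p4=4) → (p0=5, p1=7, p2=2, p3=4, p4=3)
step 2: fire t4:  (p0=5, p1=7, p2=2, p3=4, p4=3) → (p0=7, p1=7, p2=2, p3=4, p4=0)
step 3: fire t1:  (p0=7, p1=7, p2=2, p3=4, p4=0) → (p0=6, p1=10, p2=5, p3=4, p4=0)

(p0=6, p1=10, p2=5, p3=4, p4=0)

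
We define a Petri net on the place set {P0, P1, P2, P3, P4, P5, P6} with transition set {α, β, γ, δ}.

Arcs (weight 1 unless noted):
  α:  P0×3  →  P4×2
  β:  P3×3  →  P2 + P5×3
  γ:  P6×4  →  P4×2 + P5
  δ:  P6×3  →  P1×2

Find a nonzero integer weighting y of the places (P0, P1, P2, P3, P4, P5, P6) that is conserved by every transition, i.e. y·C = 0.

y = (P0:0, P1:0, P2:3, P3:1, P4:0, P5:0, P6:0)

Incidence matrix C (rows=places, cols=transitions):
        α    β    γ    δ
   P0  -3    0    0    0
   P1   0    0    0    2
   P2   0    1    0    0
   P3   0   -3    0    0
   P4   2    0    2    0
   P5   0    3    1    0
   P6   0    0   -4   -3

Candidate y = [0, 0, 3, 1, 0, 0, 0]; check y·C column-wise:
  col α: 0·-3 + 3·0 + 1·0 + 0·2 = 0
  col β: 3·1 + 1·-3 + 0·3 = 0
  col γ: 3·0 + 1·0 + 0·2 + 0·1 + 0·-4 = 0
  col δ: 0·2 + 3·0 + 1·0 + 0·-3 = 0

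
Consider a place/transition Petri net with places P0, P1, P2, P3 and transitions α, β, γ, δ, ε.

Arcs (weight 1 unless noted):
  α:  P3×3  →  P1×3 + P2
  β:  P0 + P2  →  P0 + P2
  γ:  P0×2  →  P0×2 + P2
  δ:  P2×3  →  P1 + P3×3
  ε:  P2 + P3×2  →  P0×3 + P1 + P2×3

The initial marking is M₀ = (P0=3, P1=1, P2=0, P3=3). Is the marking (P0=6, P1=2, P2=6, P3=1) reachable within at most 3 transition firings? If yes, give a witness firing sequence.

NO — not reachable within 3 firings

depth 0: 1 marking
depth 1: 3 markings reached so far
depth 2: 6 markings reached so far
depth 3: 10 markings reached so far
target is not among the 10 markings reachable within 3 steps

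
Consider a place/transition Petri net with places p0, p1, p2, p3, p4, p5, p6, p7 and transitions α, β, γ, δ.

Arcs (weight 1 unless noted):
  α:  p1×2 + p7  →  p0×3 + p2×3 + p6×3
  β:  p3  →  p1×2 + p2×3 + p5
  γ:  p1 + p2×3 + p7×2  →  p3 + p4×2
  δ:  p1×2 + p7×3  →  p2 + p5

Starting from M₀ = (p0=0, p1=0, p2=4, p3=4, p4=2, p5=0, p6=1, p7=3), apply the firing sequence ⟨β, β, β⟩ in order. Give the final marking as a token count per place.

(p0=0, p1=6, p2=13, p3=1, p4=2, p5=3, p6=1, p7=3)

step 1: fire β:  (p0=0, p1=0, p2=4, p3=4, p4=2, p5=0, p6=1, p7=3) → (p0=0, p1=2, p2=7, p3=3, p4=2, p5=1, p6=1, p7=3)
step 2: fire β:  (p0=0, p1=2, p2=7, p3=3, p4=2, p5=1, p6=1, p7=3) → (p0=0, p1=4, p2=10, p3=2, p4=2, p5=2, p6=1, p7=3)
step 3: fire β:  (p0=0, p1=4, p2=10, p3=2, p4=2, p5=2, p6=1, p7=3) → (p0=0, p1=6, p2=13, p3=1, p4=2, p5=3, p6=1, p7=3)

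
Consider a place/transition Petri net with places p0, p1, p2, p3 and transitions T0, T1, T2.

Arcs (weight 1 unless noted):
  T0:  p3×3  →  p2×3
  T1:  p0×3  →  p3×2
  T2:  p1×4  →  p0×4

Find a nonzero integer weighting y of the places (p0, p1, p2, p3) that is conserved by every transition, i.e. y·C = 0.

Incidence matrix C (rows=places, cols=transitions):
       T0   T1   T2
   p0   0   -3    4
   p1   0    0   -4
   p2   3    0    0
   p3  -3    2    0

Candidate y = [2, 2, 3, 3]; check y·C column-wise:
  col T0: 2·0 + 2·0 + 3·3 + 3·-3 = 0
  col T1: 2·-3 + 2·0 + 3·0 + 3·2 = 0
  col T2: 2·4 + 2·-4 + 3·0 + 3·0 = 0

y = (p0:2, p1:2, p2:3, p3:3)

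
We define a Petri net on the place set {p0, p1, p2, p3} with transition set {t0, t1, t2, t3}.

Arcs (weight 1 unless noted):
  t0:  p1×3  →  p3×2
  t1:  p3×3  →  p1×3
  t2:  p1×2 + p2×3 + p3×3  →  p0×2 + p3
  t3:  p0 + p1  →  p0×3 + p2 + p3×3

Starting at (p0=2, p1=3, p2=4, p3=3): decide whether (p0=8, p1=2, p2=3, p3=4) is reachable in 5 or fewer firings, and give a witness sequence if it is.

YES — reachable via ⟨t1, t3, t2, t3⟩ (4 firings)

step 1: fire t1:  (p0=2, p1=3, p2=4, p3=3) → (p0=2, p1=6, p2=4, p3=0)
step 2: fire t3:  (p0=2, p1=6, p2=4, p3=0) → (p0=4, p1=5, p2=5, p3=3)
step 3: fire t2:  (p0=4, p1=5, p2=5, p3=3) → (p0=6, p1=3, p2=2, p3=1)
step 4: fire t3:  (p0=6, p1=3, p2=2, p3=1) → (p0=8, p1=2, p2=3, p3=4)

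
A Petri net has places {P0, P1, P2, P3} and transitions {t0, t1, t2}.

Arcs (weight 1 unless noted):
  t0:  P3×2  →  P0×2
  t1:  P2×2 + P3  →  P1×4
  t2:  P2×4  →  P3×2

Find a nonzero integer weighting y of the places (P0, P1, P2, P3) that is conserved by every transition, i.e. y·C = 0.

y = (P0:2, P1:1, P2:1, P3:2)

Incidence matrix C (rows=places, cols=transitions):
       t0   t1   t2
   P0   2    0    0
   P1   0    4    0
   P2   0   -2   -4
   P3  -2   -1    2

Candidate y = [2, 1, 1, 2]; check y·C column-wise:
  col t0: 2·2 + 1·0 + 1·0 + 2·-2 = 0
  col t1: 2·0 + 1·4 + 1·-2 + 2·-1 = 0
  col t2: 2·0 + 1·0 + 1·-4 + 2·2 = 0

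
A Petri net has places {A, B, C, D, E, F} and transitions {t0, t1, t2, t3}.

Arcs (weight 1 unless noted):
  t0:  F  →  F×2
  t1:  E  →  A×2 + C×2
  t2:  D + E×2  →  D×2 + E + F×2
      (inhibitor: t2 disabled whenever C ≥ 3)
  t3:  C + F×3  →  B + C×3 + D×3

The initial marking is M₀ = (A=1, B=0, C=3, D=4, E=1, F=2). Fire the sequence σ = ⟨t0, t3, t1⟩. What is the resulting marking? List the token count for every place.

step 1: fire t0:  (A=1, B=0, C=3, D=4, E=1, F=2) → (A=1, B=0, C=3, D=4, E=1, F=3)
step 2: fire t3:  (A=1, B=0, C=3, D=4, E=1, F=3) → (A=1, B=1, C=5, D=7, E=1, F=0)
step 3: fire t1:  (A=1, B=1, C=5, D=7, E=1, F=0) → (A=3, B=1, C=7, D=7, E=0, F=0)

(A=3, B=1, C=7, D=7, E=0, F=0)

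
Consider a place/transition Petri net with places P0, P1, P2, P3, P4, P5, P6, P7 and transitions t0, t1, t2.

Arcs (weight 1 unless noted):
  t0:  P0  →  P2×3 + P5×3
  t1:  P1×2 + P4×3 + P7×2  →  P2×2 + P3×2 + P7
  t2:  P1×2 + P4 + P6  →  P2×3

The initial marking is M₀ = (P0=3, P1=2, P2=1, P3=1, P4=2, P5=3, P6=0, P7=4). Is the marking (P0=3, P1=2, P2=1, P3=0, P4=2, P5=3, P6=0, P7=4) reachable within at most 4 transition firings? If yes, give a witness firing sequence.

depth 0: 1 marking
depth 1: 2 markings reached so far
depth 2: 3 markings reached so far
depth 3: 4 markings reached so far
depth 4: 4 markings reached so far
(frontier empty at depth 4; search complete)
target is not among the 4 markings reachable within 4 steps

NO — not reachable within 4 firings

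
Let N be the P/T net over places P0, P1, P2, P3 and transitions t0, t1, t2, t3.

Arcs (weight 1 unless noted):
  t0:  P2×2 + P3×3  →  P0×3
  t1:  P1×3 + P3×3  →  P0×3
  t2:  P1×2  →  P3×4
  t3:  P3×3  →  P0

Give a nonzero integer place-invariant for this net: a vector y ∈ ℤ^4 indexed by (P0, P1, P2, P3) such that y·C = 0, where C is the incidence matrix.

Incidence matrix C (rows=places, cols=transitions):
       t0   t1   t2   t3
   P0   3    3    0    1
   P1   0   -3   -2    0
   P2  -2    0    0    0
   P3  -3   -3    4   -3

Candidate y = [3, 2, 3, 1]; check y·C column-wise:
  col t0: 3·3 + 2·0 + 3·-2 + 1·-3 = 0
  col t1: 3·3 + 2·-3 + 3·0 + 1·-3 = 0
  col t2: 3·0 + 2·-2 + 3·0 + 1·4 = 0
  col t3: 3·1 + 2·0 + 3·0 + 1·-3 = 0

y = (P0:3, P1:2, P2:3, P3:1)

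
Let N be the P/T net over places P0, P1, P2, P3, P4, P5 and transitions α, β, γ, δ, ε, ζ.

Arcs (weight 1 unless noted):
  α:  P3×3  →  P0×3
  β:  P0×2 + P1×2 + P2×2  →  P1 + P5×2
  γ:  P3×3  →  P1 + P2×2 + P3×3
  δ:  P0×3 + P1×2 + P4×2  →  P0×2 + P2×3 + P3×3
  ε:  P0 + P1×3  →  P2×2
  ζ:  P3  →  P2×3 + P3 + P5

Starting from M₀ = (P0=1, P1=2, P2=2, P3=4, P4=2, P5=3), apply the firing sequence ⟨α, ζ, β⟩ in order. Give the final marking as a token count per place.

step 1: fire α:  (P0=1, P1=2, P2=2, P3=4, P4=2, P5=3) → (P0=4, P1=2, P2=2, P3=1, P4=2, P5=3)
step 2: fire ζ:  (P0=4, P1=2, P2=2, P3=1, P4=2, P5=3) → (P0=4, P1=2, P2=5, P3=1, P4=2, P5=4)
step 3: fire β:  (P0=4, P1=2, P2=5, P3=1, P4=2, P5=4) → (P0=2, P1=1, P2=3, P3=1, P4=2, P5=6)

(P0=2, P1=1, P2=3, P3=1, P4=2, P5=6)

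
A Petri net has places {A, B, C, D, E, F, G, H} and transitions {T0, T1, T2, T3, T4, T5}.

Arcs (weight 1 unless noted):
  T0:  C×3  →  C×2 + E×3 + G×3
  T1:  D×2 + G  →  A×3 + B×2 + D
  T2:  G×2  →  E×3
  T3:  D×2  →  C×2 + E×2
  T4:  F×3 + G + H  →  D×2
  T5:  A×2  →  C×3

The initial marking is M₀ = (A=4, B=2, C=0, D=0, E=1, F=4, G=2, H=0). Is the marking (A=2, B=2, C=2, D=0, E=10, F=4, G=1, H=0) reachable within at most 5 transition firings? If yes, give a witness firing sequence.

YES — reachable via ⟨T2, T5, T0, T2⟩ (4 firings)

step 1: fire T2:  (A=4, B=2, C=0, D=0, E=1, F=4, G=2, H=0) → (A=4, B=2, C=0, D=0, E=4, F=4, G=0, H=0)
step 2: fire T5:  (A=4, B=2, C=0, D=0, E=4, F=4, G=0, H=0) → (A=2, B=2, C=3, D=0, E=4, F=4, G=0, H=0)
step 3: fire T0:  (A=2, B=2, C=3, D=0, E=4, F=4, G=0, H=0) → (A=2, B=2, C=2, D=0, E=7, F=4, G=3, H=0)
step 4: fire T2:  (A=2, B=2, C=2, D=0, E=7, F=4, G=3, H=0) → (A=2, B=2, C=2, D=0, E=10, F=4, G=1, H=0)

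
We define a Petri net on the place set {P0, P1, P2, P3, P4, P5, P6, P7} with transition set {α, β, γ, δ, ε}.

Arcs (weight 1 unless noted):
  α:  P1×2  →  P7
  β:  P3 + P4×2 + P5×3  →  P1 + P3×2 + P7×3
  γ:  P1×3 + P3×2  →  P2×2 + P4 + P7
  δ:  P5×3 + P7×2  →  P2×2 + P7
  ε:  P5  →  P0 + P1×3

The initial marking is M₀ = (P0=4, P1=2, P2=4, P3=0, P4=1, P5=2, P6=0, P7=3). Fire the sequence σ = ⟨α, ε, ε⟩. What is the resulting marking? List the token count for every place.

step 1: fire α:  (P0=4, P1=2, P2=4, P3=0, P4=1, P5=2, P6=0, P7=3) → (P0=4, P1=0, P2=4, P3=0, P4=1, P5=2, P6=0, P7=4)
step 2: fire ε:  (P0=4, P1=0, P2=4, P3=0, P4=1, P5=2, P6=0, P7=4) → (P0=5, P1=3, P2=4, P3=0, P4=1, P5=1, P6=0, P7=4)
step 3: fire ε:  (P0=5, P1=3, P2=4, P3=0, P4=1, P5=1, P6=0, P7=4) → (P0=6, P1=6, P2=4, P3=0, P4=1, P5=0, P6=0, P7=4)

(P0=6, P1=6, P2=4, P3=0, P4=1, P5=0, P6=0, P7=4)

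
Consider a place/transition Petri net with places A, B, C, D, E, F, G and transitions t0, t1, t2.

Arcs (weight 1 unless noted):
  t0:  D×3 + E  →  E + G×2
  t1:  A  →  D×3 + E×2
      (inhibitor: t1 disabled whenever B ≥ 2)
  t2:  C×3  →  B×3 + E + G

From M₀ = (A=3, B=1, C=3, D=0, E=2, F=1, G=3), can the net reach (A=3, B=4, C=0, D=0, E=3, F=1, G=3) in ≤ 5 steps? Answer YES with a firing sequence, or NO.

depth 0: 1 marking
depth 1: 3 markings reached so far
depth 2: 6 markings reached so far
depth 3: 10 markings reached so far
depth 4: 14 markings reached so far
depth 5: 17 markings reached so far
target is not among the 17 markings reachable within 5 steps

NO — not reachable within 5 firings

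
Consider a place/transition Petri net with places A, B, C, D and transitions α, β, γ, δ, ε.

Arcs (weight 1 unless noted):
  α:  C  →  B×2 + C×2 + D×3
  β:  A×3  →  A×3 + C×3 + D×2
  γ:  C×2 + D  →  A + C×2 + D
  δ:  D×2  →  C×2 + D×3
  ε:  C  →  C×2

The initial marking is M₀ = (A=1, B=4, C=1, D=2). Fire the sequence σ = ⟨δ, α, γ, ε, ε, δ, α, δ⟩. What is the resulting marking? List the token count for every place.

step 1: fire δ:  (A=1, B=4, C=1, D=2) → (A=1, B=4, C=3, D=3)
step 2: fire α:  (A=1, B=4, C=3, D=3) → (A=1, B=6, C=4, D=6)
step 3: fire γ:  (A=1, B=6, C=4, D=6) → (A=2, B=6, C=4, D=6)
step 4: fire ε:  (A=2, B=6, C=4, D=6) → (A=2, B=6, C=5, D=6)
step 5: fire ε:  (A=2, B=6, C=5, D=6) → (A=2, B=6, C=6, D=6)
step 6: fire δ:  (A=2, B=6, C=6, D=6) → (A=2, B=6, C=8, D=7)
step 7: fire α:  (A=2, B=6, C=8, D=7) → (A=2, B=8, C=9, D=10)
step 8: fire δ:  (A=2, B=8, C=9, D=10) → (A=2, B=8, C=11, D=11)

(A=2, B=8, C=11, D=11)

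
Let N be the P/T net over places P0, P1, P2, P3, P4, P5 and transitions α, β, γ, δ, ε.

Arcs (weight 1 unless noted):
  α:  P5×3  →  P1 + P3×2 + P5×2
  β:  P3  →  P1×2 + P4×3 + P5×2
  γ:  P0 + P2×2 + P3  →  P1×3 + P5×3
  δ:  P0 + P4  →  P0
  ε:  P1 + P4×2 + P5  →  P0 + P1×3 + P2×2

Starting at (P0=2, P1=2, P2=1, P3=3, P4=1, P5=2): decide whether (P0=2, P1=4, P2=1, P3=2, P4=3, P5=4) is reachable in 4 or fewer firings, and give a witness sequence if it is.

YES — reachable via ⟨β, δ⟩ (2 firings)

step 1: fire β:  (P0=2, P1=2, P2=1, P3=3, P4=1, P5=2) → (P0=2, P1=4, P2=1, P3=2, P4=4, P5=4)
step 2: fire δ:  (P0=2, P1=4, P2=1, P3=2, P4=4, P5=4) → (P0=2, P1=4, P2=1, P3=2, P4=3, P5=4)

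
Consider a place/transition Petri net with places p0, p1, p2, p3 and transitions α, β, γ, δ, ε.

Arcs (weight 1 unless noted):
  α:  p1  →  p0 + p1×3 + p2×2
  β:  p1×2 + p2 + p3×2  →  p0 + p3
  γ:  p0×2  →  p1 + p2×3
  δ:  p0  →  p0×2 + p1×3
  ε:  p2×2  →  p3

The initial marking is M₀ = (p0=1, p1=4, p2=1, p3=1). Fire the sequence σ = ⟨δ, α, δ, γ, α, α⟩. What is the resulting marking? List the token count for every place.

(p0=4, p1=17, p2=10, p3=1)

step 1: fire δ:  (p0=1, p1=4, p2=1, p3=1) → (p0=2, p1=7, p2=1, p3=1)
step 2: fire α:  (p0=2, p1=7, p2=1, p3=1) → (p0=3, p1=9, p2=3, p3=1)
step 3: fire δ:  (p0=3, p1=9, p2=3, p3=1) → (p0=4, p1=12, p2=3, p3=1)
step 4: fire γ:  (p0=4, p1=12, p2=3, p3=1) → (p0=2, p1=13, p2=6, p3=1)
step 5: fire α:  (p0=2, p1=13, p2=6, p3=1) → (p0=3, p1=15, p2=8, p3=1)
step 6: fire α:  (p0=3, p1=15, p2=8, p3=1) → (p0=4, p1=17, p2=10, p3=1)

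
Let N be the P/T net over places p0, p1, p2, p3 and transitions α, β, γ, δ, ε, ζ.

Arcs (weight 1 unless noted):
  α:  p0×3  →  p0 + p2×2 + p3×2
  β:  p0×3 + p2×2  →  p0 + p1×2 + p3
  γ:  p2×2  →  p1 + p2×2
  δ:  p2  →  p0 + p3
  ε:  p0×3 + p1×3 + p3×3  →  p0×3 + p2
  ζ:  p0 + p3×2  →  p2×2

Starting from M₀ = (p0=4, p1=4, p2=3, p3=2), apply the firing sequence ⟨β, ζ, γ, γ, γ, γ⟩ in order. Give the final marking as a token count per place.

step 1: fire β:  (p0=4, p1=4, p2=3, p3=2) → (p0=2, p1=6, p2=1, p3=3)
step 2: fire ζ:  (p0=2, p1=6, p2=1, p3=3) → (p0=1, p1=6, p2=3, p3=1)
step 3: fire γ:  (p0=1, p1=6, p2=3, p3=1) → (p0=1, p1=7, p2=3, p3=1)
step 4: fire γ:  (p0=1, p1=7, p2=3, p3=1) → (p0=1, p1=8, p2=3, p3=1)
step 5: fire γ:  (p0=1, p1=8, p2=3, p3=1) → (p0=1, p1=9, p2=3, p3=1)
step 6: fire γ:  (p0=1, p1=9, p2=3, p3=1) → (p0=1, p1=10, p2=3, p3=1)

(p0=1, p1=10, p2=3, p3=1)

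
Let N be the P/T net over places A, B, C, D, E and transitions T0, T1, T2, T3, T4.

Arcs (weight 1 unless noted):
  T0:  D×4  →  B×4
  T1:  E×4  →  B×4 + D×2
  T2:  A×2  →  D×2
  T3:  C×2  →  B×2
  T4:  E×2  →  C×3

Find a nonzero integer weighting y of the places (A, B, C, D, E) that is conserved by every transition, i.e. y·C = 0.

Incidence matrix C (rows=places, cols=transitions):
       T0   T1   T2   T3   T4
    A   0    0   -2    0    0
    B   4    4    0    2    0
    C   0    0    0   -2    3
    D  -4    2    2    0    0
    E   0   -4    0    0   -2

Candidate y = [2, 2, 2, 2, 3]; check y·C column-wise:
  col T0: 2·0 + 2·4 + 2·0 + 2·-4 + 3·0 = 0
  col T1: 2·0 + 2·4 + 2·0 + 2·2 + 3·-4 = 0
  col T2: 2·-2 + 2·0 + 2·0 + 2·2 + 3·0 = 0
  col T3: 2·0 + 2·2 + 2·-2 + 2·0 + 3·0 = 0
  col T4: 2·0 + 2·0 + 2·3 + 2·0 + 3·-2 = 0

y = (A:2, B:2, C:2, D:2, E:3)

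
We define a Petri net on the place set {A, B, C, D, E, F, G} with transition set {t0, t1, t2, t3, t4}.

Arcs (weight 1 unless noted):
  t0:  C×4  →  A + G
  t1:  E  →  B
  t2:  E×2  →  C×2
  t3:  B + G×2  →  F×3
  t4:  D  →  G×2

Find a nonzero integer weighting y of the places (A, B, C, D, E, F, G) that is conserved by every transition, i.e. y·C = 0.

y = (A:12, B:3, C:3, D:0, E:3, F:1, G:0)

Incidence matrix C (rows=places, cols=transitions):
       t0   t1   t2   t3   t4
    A   1    0    0    0    0
    B   0    1    0   -1    0
    C  -4    0    2    0    0
    D   0    0    0    0   -1
    E   0   -1   -2    0    0
    F   0    0    0    3    0
    G   1    0    0   -2    2

Candidate y = [12, 3, 3, 0, 3, 1, 0]; check y·C column-wise:
  col t0: 12·1 + 3·0 + 3·-4 + 3·0 + 1·0 + 0·1 = 0
  col t1: 12·0 + 3·1 + 3·0 + 3·-1 + 1·0 = 0
  col t2: 12·0 + 3·0 + 3·2 + 3·-2 + 1·0 = 0
  col t3: 12·0 + 3·-1 + 3·0 + 3·0 + 1·3 + 0·-2 = 0
  col t4: 12·0 + 3·0 + 3·0 + 0·-1 + 3·0 + 1·0 + 0·2 = 0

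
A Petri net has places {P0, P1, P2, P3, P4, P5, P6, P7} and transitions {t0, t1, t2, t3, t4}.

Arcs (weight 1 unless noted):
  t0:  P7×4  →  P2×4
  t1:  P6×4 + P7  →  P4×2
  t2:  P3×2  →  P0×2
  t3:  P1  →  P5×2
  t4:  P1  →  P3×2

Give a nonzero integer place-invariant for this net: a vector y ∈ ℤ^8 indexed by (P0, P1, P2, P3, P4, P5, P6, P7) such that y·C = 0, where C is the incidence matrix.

Incidence matrix C (rows=places, cols=transitions):
       t0   t1   t2   t3   t4
   P0   0    0    2    0    0
   P1   0    0    0   -1   -1
   P2   4    0    0    0    0
   P3   0    0   -2    0    2
   P4   0    2    0    0    0
   P5   0    0    0    2    0
   P6   0   -4    0    0    0
   P7  -4   -1    0    0    0

Candidate y = [1, 2, 0, 1, 0, 1, 0, 0]; check y·C column-wise:
  col t0: 1·0 + 2·0 + 0·4 + 1·0 + 1·0 + 0·-4 = 0
  col t1: 1·0 + 2·0 + 1·0 + 0·2 + 1·0 + 0·-4 + 0·-1 = 0
  col t2: 1·2 + 2·0 + 1·-2 + 1·0 = 0
  col t3: 1·0 + 2·-1 + 1·0 + 1·2 = 0
  col t4: 1·0 + 2·-1 + 1·2 + 1·0 = 0

y = (P0:1, P1:2, P2:0, P3:1, P4:0, P5:1, P6:0, P7:0)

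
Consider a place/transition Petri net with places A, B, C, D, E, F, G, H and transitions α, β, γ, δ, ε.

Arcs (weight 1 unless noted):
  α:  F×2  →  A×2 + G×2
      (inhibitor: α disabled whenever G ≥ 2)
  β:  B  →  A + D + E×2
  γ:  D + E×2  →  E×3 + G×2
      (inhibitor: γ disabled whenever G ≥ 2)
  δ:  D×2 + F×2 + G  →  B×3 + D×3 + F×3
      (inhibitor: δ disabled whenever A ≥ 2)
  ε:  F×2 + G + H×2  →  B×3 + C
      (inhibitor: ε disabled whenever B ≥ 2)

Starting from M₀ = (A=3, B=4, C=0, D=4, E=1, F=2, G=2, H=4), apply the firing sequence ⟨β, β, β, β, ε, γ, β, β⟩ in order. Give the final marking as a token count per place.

(A=9, B=1, C=1, D=9, E=14, F=0, G=3, H=2)

step 1: fire β:  (A=3, B=4, C=0, D=4, E=1, F=2, G=2, H=4) → (A=4, B=3, C=0, D=5, E=3, F=2, G=2, H=4)
step 2: fire β:  (A=4, B=3, C=0, D=5, E=3, F=2, G=2, H=4) → (A=5, B=2, C=0, D=6, E=5, F=2, G=2, H=4)
step 3: fire β:  (A=5, B=2, C=0, D=6, E=5, F=2, G=2, H=4) → (A=6, B=1, C=0, D=7, E=7, F=2, G=2, H=4)
step 4: fire β:  (A=6, B=1, C=0, D=7, E=7, F=2, G=2, H=4) → (A=7, B=0, C=0, D=8, E=9, F=2, G=2, H=4)
step 5: fire ε:  (A=7, B=0, C=0, D=8, E=9, F=2, G=2, H=4) → (A=7, B=3, C=1, D=8, E=9, F=0, G=1, H=2)
step 6: fire γ:  (A=7, B=3, C=1, D=8, E=9, F=0, G=1, H=2) → (A=7, B=3, C=1, D=7, E=10, F=0, G=3, H=2)
step 7: fire β:  (A=7, B=3, C=1, D=7, E=10, F=0, G=3, H=2) → (A=8, B=2, C=1, D=8, E=12, F=0, G=3, H=2)
step 8: fire β:  (A=8, B=2, C=1, D=8, E=12, F=0, G=3, H=2) → (A=9, B=1, C=1, D=9, E=14, F=0, G=3, H=2)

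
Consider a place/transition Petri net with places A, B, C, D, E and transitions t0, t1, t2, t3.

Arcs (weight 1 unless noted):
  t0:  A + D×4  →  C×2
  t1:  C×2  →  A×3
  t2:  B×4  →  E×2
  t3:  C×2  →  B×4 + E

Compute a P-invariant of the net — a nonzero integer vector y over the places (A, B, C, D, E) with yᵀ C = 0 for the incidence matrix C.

y = (A:2, B:1, C:3, D:1, E:2)

Incidence matrix C (rows=places, cols=transitions):
       t0   t1   t2   t3
    A  -1    3    0    0
    B   0    0   -4    4
    C   2   -2    0   -2
    D  -4    0    0    0
    E   0    0    2    1

Candidate y = [2, 1, 3, 1, 2]; check y·C column-wise:
  col t0: 2·-1 + 1·0 + 3·2 + 1·-4 + 2·0 = 0
  col t1: 2·3 + 1·0 + 3·-2 + 1·0 + 2·0 = 0
  col t2: 2·0 + 1·-4 + 3·0 + 1·0 + 2·2 = 0
  col t3: 2·0 + 1·4 + 3·-2 + 1·0 + 2·1 = 0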